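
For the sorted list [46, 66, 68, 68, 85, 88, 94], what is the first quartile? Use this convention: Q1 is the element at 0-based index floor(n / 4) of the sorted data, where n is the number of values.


The list has n = 7 elements.
Q1 index = floor(7 / 4) = floor(1.75) = 1
Counting from index 0 in the sorted data, the element at index 1 is 66.
Final answer: 66


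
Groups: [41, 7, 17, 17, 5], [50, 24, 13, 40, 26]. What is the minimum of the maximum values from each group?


Find max of each group:
  Group 1: [41, 7, 17, 17, 5] -> max = 41
  Group 2: [50, 24, 13, 40, 26] -> max = 50
Maxes: [41, 50]
Minimum of maxes = 41
Final answer: 41


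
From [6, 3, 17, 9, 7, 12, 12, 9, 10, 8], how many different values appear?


List all unique values:
Distinct values: [3, 6, 7, 8, 9, 10, 12, 17]
Count = 8
Final answer: 8


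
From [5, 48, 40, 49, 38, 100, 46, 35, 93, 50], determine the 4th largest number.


Sort descending: [100, 93, 50, 49, 48, 46, 40, 38, 35, 5]
The 4th element (1-indexed) is at index 3.
Value = 49
Final answer: 49


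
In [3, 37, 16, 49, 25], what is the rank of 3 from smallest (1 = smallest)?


Sort ascending: [3, 16, 25, 37, 49]
Find 3 in the sorted list.
3 is at position 1 (1-indexed).
Final answer: 1


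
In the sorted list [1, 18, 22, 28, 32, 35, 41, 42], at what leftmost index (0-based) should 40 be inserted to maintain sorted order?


List is sorted: [1, 18, 22, 28, 32, 35, 41, 42]
We need the leftmost position where 40 can be inserted, i.e. the first index whose element is >= 40 (or the end of the list if none is).
Binary search with low=0, high=8 (0-based indices):
  low=0, high=8, mid=4: a[4]=32 < 40, so low = 5
  low=5, high=8, mid=6: a[6]=41 >= 40, so high = 6
  low=5, high=6, mid=5: a[5]=35 < 40, so low = 6
Now low = high = 6, so the insertion index is 6.
Final answer: 6


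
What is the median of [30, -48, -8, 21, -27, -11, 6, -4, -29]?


First, sort the list: [-48, -29, -27, -11, -8, -4, 6, 21, 30]
The list has 9 elements (odd count).
The middle index is 4 (0-based), and the element there is -8.
Final answer: -8


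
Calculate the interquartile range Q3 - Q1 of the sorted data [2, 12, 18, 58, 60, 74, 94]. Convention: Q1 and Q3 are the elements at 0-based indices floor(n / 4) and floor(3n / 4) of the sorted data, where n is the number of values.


The data has n = 7 elements.
Q1 index = floor(7 / 4) = floor(1.75) = 1; Q3 index = floor(3 * 7 / 4) = floor(5.25) = 5
Q1 = element at index 1 = 12
Q3 = element at index 5 = 74
IQR = 74 - 12 = 62
Final answer: 62


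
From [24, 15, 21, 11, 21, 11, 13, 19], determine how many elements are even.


Check each element:
  24 is even
  15 is odd
  21 is odd
  11 is odd
  21 is odd
  11 is odd
  13 is odd
  19 is odd
Evens: [24]
Count of evens = 1
Final answer: 1


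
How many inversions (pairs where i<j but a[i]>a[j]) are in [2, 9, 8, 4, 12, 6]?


For each element, count the later elements that are smaller than it:
  2 (index 0): smaller elements after it = [] -> 0
  9 (index 1): smaller elements after it = [8, 4, 6] -> 3
  8 (index 2): smaller elements after it = [4, 6] -> 2
  4 (index 3): smaller elements after it = [] -> 0
  12 (index 4): smaller elements after it = [6] -> 1
Total inversions = 0 + 3 + 2 + 0 + 1 = 6
Final answer: 6


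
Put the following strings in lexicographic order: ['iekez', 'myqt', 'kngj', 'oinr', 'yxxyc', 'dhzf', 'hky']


Compare strings character by character (the first differing letter decides):
  'dhzf' < 'hky' since 'd' < 'h' at position 1
  'hky' < 'iekez' since 'h' < 'i' at position 1
  'iekez' < 'kngj' since 'i' < 'k' at position 1
  'kngj' < 'myqt' since 'k' < 'm' at position 1
  'myqt' < 'oinr' since 'm' < 'o' at position 1
  'oinr' < 'yxxyc' since 'o' < 'y' at position 1
Chaining these comparisons gives the alphabetical order.
Final answer: ['dhzf', 'hky', 'iekez', 'kngj', 'myqt', 'oinr', 'yxxyc']


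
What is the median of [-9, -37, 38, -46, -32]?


First, sort the list: [-46, -37, -32, -9, 38]
The list has 5 elements (odd count).
The middle index is 2 (0-based), and the element there is -32.
Final answer: -32


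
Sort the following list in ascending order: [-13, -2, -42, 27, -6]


Original list: [-13, -2, -42, 27, -6]
Repeatedly take the smallest remaining element:
  Remaining [-13, -2, -42, 27, -6] -> smallest is -42
  Remaining [-13, -2, 27, -6] -> smallest is -13
  Remaining [-2, 27, -6] -> smallest is -6
  Remaining [-2, 27] -> smallest is -2
  Remaining [27] -> smallest is 27
Collecting the picks in order gives the sorted list.
Final answer: [-42, -13, -6, -2, 27]


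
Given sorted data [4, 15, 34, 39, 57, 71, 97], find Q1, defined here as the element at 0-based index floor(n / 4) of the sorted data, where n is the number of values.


The list has n = 7 elements.
Q1 index = floor(7 / 4) = floor(1.75) = 1
Counting from index 0 in the sorted data, the element at index 1 is 15.
Final answer: 15


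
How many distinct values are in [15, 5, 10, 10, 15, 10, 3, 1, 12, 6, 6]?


List all unique values:
Distinct values: [1, 3, 5, 6, 10, 12, 15]
Count = 7
Final answer: 7


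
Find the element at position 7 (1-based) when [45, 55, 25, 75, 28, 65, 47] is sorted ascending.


Sort ascending: [25, 28, 45, 47, 55, 65, 75]
The 7th element (1-indexed) is at index 6.
Value = 75
Final answer: 75


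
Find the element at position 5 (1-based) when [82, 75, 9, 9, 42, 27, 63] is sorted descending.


Sort descending: [82, 75, 63, 42, 27, 9, 9]
The 5th element (1-indexed) is at index 4.
Value = 27
Final answer: 27


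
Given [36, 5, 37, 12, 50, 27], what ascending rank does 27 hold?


Sort ascending: [5, 12, 27, 36, 37, 50]
Find 27 in the sorted list.
27 is at position 3 (1-indexed).
Final answer: 3


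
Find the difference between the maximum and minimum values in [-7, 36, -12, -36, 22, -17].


Maximum value: 36
Minimum value: -36
Range = 36 - (-36) = 72
Final answer: 72


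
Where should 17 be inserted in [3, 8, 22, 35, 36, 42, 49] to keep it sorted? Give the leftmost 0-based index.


List is sorted: [3, 8, 22, 35, 36, 42, 49]
We need the leftmost position where 17 can be inserted, i.e. the first index whose element is >= 17 (or the end of the list if none is).
Binary search with low=0, high=7 (0-based indices):
  low=0, high=7, mid=3: a[3]=35 >= 17, so high = 3
  low=0, high=3, mid=1: a[1]=8 < 17, so low = 2
  low=2, high=3, mid=2: a[2]=22 >= 17, so high = 2
Now low = high = 2, so the insertion index is 2.
Final answer: 2


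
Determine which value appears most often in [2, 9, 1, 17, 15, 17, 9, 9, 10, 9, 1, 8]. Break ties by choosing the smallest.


Count the frequency of each value:
  1 appears 2 time(s)
  2 appears 1 time(s)
  8 appears 1 time(s)
  9 appears 4 time(s)
  10 appears 1 time(s)
  15 appears 1 time(s)
  17 appears 2 time(s)
Maximum frequency is 4.
Only 9 reaches that frequency, so it is the mode.
Final answer: 9


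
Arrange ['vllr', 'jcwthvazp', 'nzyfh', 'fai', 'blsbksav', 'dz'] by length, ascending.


Compute lengths:
  'vllr' has length 4
  'jcwthvazp' has length 9
  'nzyfh' has length 5
  'fai' has length 3
  'blsbksav' has length 8
  'dz' has length 2
Lengths in increasing order: 2 < 3 < 4 < 5 < 8 < 9
Listing the words in that order gives the answer.
Final answer: ['dz', 'fai', 'vllr', 'nzyfh', 'blsbksav', 'jcwthvazp']


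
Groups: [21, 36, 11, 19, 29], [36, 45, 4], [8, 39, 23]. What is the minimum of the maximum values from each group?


Find max of each group:
  Group 1: [21, 36, 11, 19, 29] -> max = 36
  Group 2: [36, 45, 4] -> max = 45
  Group 3: [8, 39, 23] -> max = 39
Maxes: [36, 45, 39]
Minimum of maxes = 36
Final answer: 36


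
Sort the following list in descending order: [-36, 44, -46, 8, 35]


Original list: [-36, 44, -46, 8, 35]
Repeatedly take the largest remaining element:
  Remaining [-36, 44, -46, 8, 35] -> largest is 44
  Remaining [-36, -46, 8, 35] -> largest is 35
  Remaining [-36, -46, 8] -> largest is 8
  Remaining [-36, -46] -> largest is -36
  Remaining [-46] -> largest is -46
Collecting the picks in order gives the descending list.
Final answer: [44, 35, 8, -36, -46]


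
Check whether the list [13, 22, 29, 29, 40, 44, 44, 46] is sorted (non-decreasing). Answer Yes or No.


Check consecutive pairs:
  13 <= 22? True
  22 <= 29? True
  29 <= 29? True
  29 <= 40? True
  40 <= 44? True
  44 <= 44? True
  44 <= 46? True
Every consecutive pair is in order, so the list is non-decreasing.
Final answer: Yes


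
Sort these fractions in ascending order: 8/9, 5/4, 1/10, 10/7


Convert to decimal for comparison:
  8/9 = 0.8889
  5/4 = 1.25
  1/10 = 0.1
  10/7 = 1.4286
Decimals in increasing order: 0.1 < 0.8889 < 1.25 < 1.4286
Writing each back as its fraction gives the sorted order.
Final answer: 1/10, 8/9, 5/4, 10/7


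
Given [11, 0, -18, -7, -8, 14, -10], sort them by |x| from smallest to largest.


Compute absolute values:
  |11| = 11
  |0| = 0
  |-18| = 18
  |-7| = 7
  |-8| = 8
  |14| = 14
  |-10| = 10
Absolute values in increasing order: 0 < 7 < 8 < 10 < 11 < 14 < 18
Listing the original numbers in that order gives the answer.
Final answer: [0, -7, -8, -10, 11, 14, -18]


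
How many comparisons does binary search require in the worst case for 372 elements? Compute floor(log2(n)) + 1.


Binary search halves the search space each step.
Maximum comparisons = floor(log2(372)) + 1
log2(372) = 8.5392
floor(log2(372)) = 8, so 8 + 1 = 9
Final answer: 9


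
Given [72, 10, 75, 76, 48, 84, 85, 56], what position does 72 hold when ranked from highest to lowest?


Sort descending: [85, 84, 76, 75, 72, 56, 48, 10]
Find 72 in the sorted list.
72 is at position 5.
Final answer: 5


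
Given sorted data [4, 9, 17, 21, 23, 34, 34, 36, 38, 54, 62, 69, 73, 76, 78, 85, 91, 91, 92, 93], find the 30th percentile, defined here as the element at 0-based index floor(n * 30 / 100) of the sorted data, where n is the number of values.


The dataset has n = 20 elements.
Index = floor(20 * 30 / 100) = floor(600 / 100) = floor(6) = 6
Counting from index 0 in the sorted data, the element at index 6 is 34.
Final answer: 34


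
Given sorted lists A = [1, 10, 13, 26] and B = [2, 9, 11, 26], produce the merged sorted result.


List A: [1, 10, 13, 26]
List B: [2, 9, 11, 26]
Repeatedly compare the front elements and take the smaller:
  1 vs 2 -> take 1
  10 vs 2 -> take 2
  10 vs 9 -> take 9
  10 vs 11 -> take 10
  13 vs 11 -> take 11
  13 vs 26 -> take 13
  26 vs 26 -> take 26
  A is exhausted; append the rest of B: [26]
Final answer: [1, 2, 9, 10, 11, 13, 26, 26]


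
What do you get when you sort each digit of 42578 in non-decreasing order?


The number 42578 has digits: 4, 2, 5, 7, 8
Sorted: 2, 4, 5, 7, 8
Joining the sorted digits gives the result.
Final answer: 24578


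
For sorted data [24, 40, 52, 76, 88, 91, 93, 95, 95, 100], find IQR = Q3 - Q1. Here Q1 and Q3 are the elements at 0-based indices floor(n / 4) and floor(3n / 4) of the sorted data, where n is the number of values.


The data has n = 10 elements.
Q1 index = floor(10 / 4) = floor(2.5) = 2; Q3 index = floor(3 * 10 / 4) = floor(7.5) = 7
Q1 = element at index 2 = 52
Q3 = element at index 7 = 95
IQR = 95 - 52 = 43
Final answer: 43


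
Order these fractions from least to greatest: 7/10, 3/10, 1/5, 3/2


Convert to decimal for comparison:
  7/10 = 0.7
  3/10 = 0.3
  1/5 = 0.2
  3/2 = 1.5
Decimals in increasing order: 0.2 < 0.3 < 0.7 < 1.5
Writing each back as its fraction gives the sorted order.
Final answer: 1/5, 3/10, 7/10, 3/2


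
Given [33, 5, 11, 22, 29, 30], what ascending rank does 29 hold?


Sort ascending: [5, 11, 22, 29, 30, 33]
Find 29 in the sorted list.
29 is at position 4 (1-indexed).
Final answer: 4


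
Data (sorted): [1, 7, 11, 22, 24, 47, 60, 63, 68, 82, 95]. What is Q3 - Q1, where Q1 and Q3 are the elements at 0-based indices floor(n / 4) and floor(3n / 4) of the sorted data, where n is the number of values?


The data has n = 11 elements.
Q1 index = floor(11 / 4) = floor(2.75) = 2; Q3 index = floor(3 * 11 / 4) = floor(8.25) = 8
Q1 = element at index 2 = 11
Q3 = element at index 8 = 68
IQR = 68 - 11 = 57
Final answer: 57


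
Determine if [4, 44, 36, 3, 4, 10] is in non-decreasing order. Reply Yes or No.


Check consecutive pairs:
  4 <= 44? True
  44 <= 36? False
  36 <= 3? False
  3 <= 4? True
  4 <= 10? True
2 consecutive pair(s) are out of order, so the list is not sorted.
Final answer: No


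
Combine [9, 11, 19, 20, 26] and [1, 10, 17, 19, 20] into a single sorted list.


List A: [9, 11, 19, 20, 26]
List B: [1, 10, 17, 19, 20]
Repeatedly compare the front elements and take the smaller:
  9 vs 1 -> take 1
  9 vs 10 -> take 9
  11 vs 10 -> take 10
  11 vs 17 -> take 11
  19 vs 17 -> take 17
  19 vs 19 -> take 19
  20 vs 19 -> take 19
  20 vs 20 -> take 20
  26 vs 20 -> take 20
  B is exhausted; append the rest of A: [26]
Final answer: [1, 9, 10, 11, 17, 19, 19, 20, 20, 26]


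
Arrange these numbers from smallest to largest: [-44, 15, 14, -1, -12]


Original list: [-44, 15, 14, -1, -12]
Repeatedly take the smallest remaining element:
  Remaining [-44, 15, 14, -1, -12] -> smallest is -44
  Remaining [15, 14, -1, -12] -> smallest is -12
  Remaining [15, 14, -1] -> smallest is -1
  Remaining [15, 14] -> smallest is 14
  Remaining [15] -> smallest is 15
Collecting the picks in order gives the sorted list.
Final answer: [-44, -12, -1, 14, 15]


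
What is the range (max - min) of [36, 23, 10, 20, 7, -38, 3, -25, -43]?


Maximum value: 36
Minimum value: -43
Range = 36 - (-43) = 79
Final answer: 79


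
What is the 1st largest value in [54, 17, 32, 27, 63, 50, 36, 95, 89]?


Sort descending: [95, 89, 63, 54, 50, 36, 32, 27, 17]
The 1st element (1-indexed) is at index 0.
Value = 95
Final answer: 95


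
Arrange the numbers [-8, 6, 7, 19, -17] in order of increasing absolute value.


Compute absolute values:
  |-8| = 8
  |6| = 6
  |7| = 7
  |19| = 19
  |-17| = 17
Absolute values in increasing order: 6 < 7 < 8 < 17 < 19
Listing the original numbers in that order gives the answer.
Final answer: [6, 7, -8, -17, 19]


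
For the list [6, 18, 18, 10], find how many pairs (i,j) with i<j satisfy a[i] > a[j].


For each element, count the later elements that are smaller than it:
  6 (index 0): smaller elements after it = [] -> 0
  18 (index 1): smaller elements after it = [10] -> 1
  18 (index 2): smaller elements after it = [10] -> 1
Total inversions = 0 + 1 + 1 = 2
Final answer: 2


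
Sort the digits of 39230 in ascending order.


The number 39230 has digits: 3, 9, 2, 3, 0
Sorted: 0, 2, 3, 3, 9
Joining the sorted digits gives the result.
Final answer: 02339


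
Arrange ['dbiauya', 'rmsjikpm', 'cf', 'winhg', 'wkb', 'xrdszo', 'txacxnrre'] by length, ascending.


Compute lengths:
  'dbiauya' has length 7
  'rmsjikpm' has length 8
  'cf' has length 2
  'winhg' has length 5
  'wkb' has length 3
  'xrdszo' has length 6
  'txacxnrre' has length 9
Lengths in increasing order: 2 < 3 < 5 < 6 < 7 < 8 < 9
Listing the words in that order gives the answer.
Final answer: ['cf', 'wkb', 'winhg', 'xrdszo', 'dbiauya', 'rmsjikpm', 'txacxnrre']


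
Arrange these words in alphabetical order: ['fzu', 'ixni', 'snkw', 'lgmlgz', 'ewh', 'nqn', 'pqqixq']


Compare strings character by character (the first differing letter decides):
  'ewh' < 'fzu' since 'e' < 'f' at position 1
  'fzu' < 'ixni' since 'f' < 'i' at position 1
  'ixni' < 'lgmlgz' since 'i' < 'l' at position 1
  'lgmlgz' < 'nqn' since 'l' < 'n' at position 1
  'nqn' < 'pqqixq' since 'n' < 'p' at position 1
  'pqqixq' < 'snkw' since 'p' < 's' at position 1
Chaining these comparisons gives the alphabetical order.
Final answer: ['ewh', 'fzu', 'ixni', 'lgmlgz', 'nqn', 'pqqixq', 'snkw']


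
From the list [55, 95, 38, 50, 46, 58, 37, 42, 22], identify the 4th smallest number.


Sort ascending: [22, 37, 38, 42, 46, 50, 55, 58, 95]
The 4th element (1-indexed) is at index 3.
Value = 42
Final answer: 42


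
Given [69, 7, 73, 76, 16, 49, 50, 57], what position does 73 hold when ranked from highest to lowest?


Sort descending: [76, 73, 69, 57, 50, 49, 16, 7]
Find 73 in the sorted list.
73 is at position 2.
Final answer: 2


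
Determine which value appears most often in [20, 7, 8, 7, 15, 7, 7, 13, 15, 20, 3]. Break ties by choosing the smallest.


Count the frequency of each value:
  3 appears 1 time(s)
  7 appears 4 time(s)
  8 appears 1 time(s)
  13 appears 1 time(s)
  15 appears 2 time(s)
  20 appears 2 time(s)
Maximum frequency is 4.
Only 7 reaches that frequency, so it is the mode.
Final answer: 7


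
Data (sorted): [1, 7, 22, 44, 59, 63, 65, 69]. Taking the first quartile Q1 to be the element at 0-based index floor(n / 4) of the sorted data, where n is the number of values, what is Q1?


The list has n = 8 elements.
Q1 index = floor(8 / 4) = floor(2) = 2
Counting from index 0 in the sorted data, the element at index 2 is 22.
Final answer: 22


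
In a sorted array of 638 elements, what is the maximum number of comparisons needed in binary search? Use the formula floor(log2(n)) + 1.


Binary search halves the search space each step.
Maximum comparisons = floor(log2(638)) + 1
log2(638) = 9.3174
floor(log2(638)) = 9, so 9 + 1 = 10
Final answer: 10


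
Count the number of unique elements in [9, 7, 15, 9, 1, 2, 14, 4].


List all unique values:
Distinct values: [1, 2, 4, 7, 9, 14, 15]
Count = 7
Final answer: 7


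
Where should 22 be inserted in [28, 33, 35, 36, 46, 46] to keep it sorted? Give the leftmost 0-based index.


List is sorted: [28, 33, 35, 36, 46, 46]
We need the leftmost position where 22 can be inserted, i.e. the first index whose element is >= 22 (or the end of the list if none is).
Binary search with low=0, high=6 (0-based indices):
  low=0, high=6, mid=3: a[3]=36 >= 22, so high = 3
  low=0, high=3, mid=1: a[1]=33 >= 22, so high = 1
  low=0, high=1, mid=0: a[0]=28 >= 22, so high = 0
Now low = high = 0, so the insertion index is 0.
Final answer: 0


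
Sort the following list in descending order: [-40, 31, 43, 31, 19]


Original list: [-40, 31, 43, 31, 19]
Repeatedly take the largest remaining element:
  Remaining [-40, 31, 43, 31, 19] -> largest is 43
  Remaining [-40, 31, 31, 19] -> largest is 31
  Remaining [-40, 31, 19] -> largest is 31
  Remaining [-40, 19] -> largest is 19
  Remaining [-40] -> largest is -40
Collecting the picks in order gives the descending list.
Final answer: [43, 31, 31, 19, -40]


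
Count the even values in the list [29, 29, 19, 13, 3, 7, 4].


Check each element:
  29 is odd
  29 is odd
  19 is odd
  13 is odd
  3 is odd
  7 is odd
  4 is even
Evens: [4]
Count of evens = 1
Final answer: 1


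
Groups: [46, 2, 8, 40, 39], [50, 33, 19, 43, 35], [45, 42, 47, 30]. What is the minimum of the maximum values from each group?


Find max of each group:
  Group 1: [46, 2, 8, 40, 39] -> max = 46
  Group 2: [50, 33, 19, 43, 35] -> max = 50
  Group 3: [45, 42, 47, 30] -> max = 47
Maxes: [46, 50, 47]
Minimum of maxes = 46
Final answer: 46


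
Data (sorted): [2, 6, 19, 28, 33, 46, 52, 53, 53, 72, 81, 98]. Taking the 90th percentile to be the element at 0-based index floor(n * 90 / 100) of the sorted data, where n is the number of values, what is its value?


The dataset has n = 12 elements.
Index = floor(12 * 90 / 100) = floor(1080 / 100) = floor(10.8) = 10
Counting from index 0 in the sorted data, the element at index 10 is 81.
Final answer: 81


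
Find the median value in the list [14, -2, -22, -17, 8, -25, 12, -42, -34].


First, sort the list: [-42, -34, -25, -22, -17, -2, 8, 12, 14]
The list has 9 elements (odd count).
The middle index is 4 (0-based), and the element there is -17.
Final answer: -17


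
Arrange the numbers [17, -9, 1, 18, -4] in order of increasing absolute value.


Compute absolute values:
  |17| = 17
  |-9| = 9
  |1| = 1
  |18| = 18
  |-4| = 4
Absolute values in increasing order: 1 < 4 < 9 < 17 < 18
Listing the original numbers in that order gives the answer.
Final answer: [1, -4, -9, 17, 18]


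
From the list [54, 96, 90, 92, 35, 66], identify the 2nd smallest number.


Sort ascending: [35, 54, 66, 90, 92, 96]
The 2nd element (1-indexed) is at index 1.
Value = 54
Final answer: 54


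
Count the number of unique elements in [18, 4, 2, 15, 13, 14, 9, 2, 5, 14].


List all unique values:
Distinct values: [2, 4, 5, 9, 13, 14, 15, 18]
Count = 8
Final answer: 8


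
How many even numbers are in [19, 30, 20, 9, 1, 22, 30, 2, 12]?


Check each element:
  19 is odd
  30 is even
  20 is even
  9 is odd
  1 is odd
  22 is even
  30 is even
  2 is even
  12 is even
Evens: [30, 20, 22, 30, 2, 12]
Count of evens = 6
Final answer: 6


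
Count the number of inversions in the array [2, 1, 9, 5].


For each element, count the later elements that are smaller than it:
  2 (index 0): smaller elements after it = [1] -> 1
  1 (index 1): smaller elements after it = [] -> 0
  9 (index 2): smaller elements after it = [5] -> 1
Total inversions = 1 + 0 + 1 = 2
Final answer: 2


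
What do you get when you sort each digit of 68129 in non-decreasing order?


The number 68129 has digits: 6, 8, 1, 2, 9
Sorted: 1, 2, 6, 8, 9
Joining the sorted digits gives the result.
Final answer: 12689


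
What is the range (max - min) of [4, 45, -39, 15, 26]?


Maximum value: 45
Minimum value: -39
Range = 45 - (-39) = 84
Final answer: 84


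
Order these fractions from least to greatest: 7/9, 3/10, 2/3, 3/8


Convert to decimal for comparison:
  7/9 = 0.7778
  3/10 = 0.3
  2/3 = 0.6667
  3/8 = 0.375
Decimals in increasing order: 0.3 < 0.375 < 0.6667 < 0.7778
Writing each back as its fraction gives the sorted order.
Final answer: 3/10, 3/8, 2/3, 7/9


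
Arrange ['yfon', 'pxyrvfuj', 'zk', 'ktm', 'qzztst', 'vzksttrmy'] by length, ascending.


Compute lengths:
  'yfon' has length 4
  'pxyrvfuj' has length 8
  'zk' has length 2
  'ktm' has length 3
  'qzztst' has length 6
  'vzksttrmy' has length 9
Lengths in increasing order: 2 < 3 < 4 < 6 < 8 < 9
Listing the words in that order gives the answer.
Final answer: ['zk', 'ktm', 'yfon', 'qzztst', 'pxyrvfuj', 'vzksttrmy']


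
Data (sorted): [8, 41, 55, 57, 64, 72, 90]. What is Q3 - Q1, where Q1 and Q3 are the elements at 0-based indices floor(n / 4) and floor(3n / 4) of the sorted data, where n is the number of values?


The data has n = 7 elements.
Q1 index = floor(7 / 4) = floor(1.75) = 1; Q3 index = floor(3 * 7 / 4) = floor(5.25) = 5
Q1 = element at index 1 = 41
Q3 = element at index 5 = 72
IQR = 72 - 41 = 31
Final answer: 31


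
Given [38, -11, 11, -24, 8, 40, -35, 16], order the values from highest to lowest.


Original list: [38, -11, 11, -24, 8, 40, -35, 16]
Repeatedly take the largest remaining element:
  Remaining [38, -11, 11, -24, 8, 40, -35, 16] -> largest is 40
  Remaining [38, -11, 11, -24, 8, -35, 16] -> largest is 38
  Remaining [-11, 11, -24, 8, -35, 16] -> largest is 16
  Remaining [-11, 11, -24, 8, -35] -> largest is 11
  Remaining [-11, -24, 8, -35] -> largest is 8
  Remaining [-11, -24, -35] -> largest is -11
  Remaining [-24, -35] -> largest is -24
  Remaining [-35] -> largest is -35
Collecting the picks in order gives the descending list.
Final answer: [40, 38, 16, 11, 8, -11, -24, -35]


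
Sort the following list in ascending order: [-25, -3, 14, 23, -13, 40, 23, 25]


Original list: [-25, -3, 14, 23, -13, 40, 23, 25]
Repeatedly take the smallest remaining element:
  Remaining [-25, -3, 14, 23, -13, 40, 23, 25] -> smallest is -25
  Remaining [-3, 14, 23, -13, 40, 23, 25] -> smallest is -13
  Remaining [-3, 14, 23, 40, 23, 25] -> smallest is -3
  Remaining [14, 23, 40, 23, 25] -> smallest is 14
  Remaining [23, 40, 23, 25] -> smallest is 23
  Remaining [40, 23, 25] -> smallest is 23
  Remaining [40, 25] -> smallest is 25
  Remaining [40] -> smallest is 40
Collecting the picks in order gives the sorted list.
Final answer: [-25, -13, -3, 14, 23, 23, 25, 40]


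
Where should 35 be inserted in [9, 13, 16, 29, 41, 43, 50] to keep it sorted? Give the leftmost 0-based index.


List is sorted: [9, 13, 16, 29, 41, 43, 50]
We need the leftmost position where 35 can be inserted, i.e. the first index whose element is >= 35 (or the end of the list if none is).
Binary search with low=0, high=7 (0-based indices):
  low=0, high=7, mid=3: a[3]=29 < 35, so low = 4
  low=4, high=7, mid=5: a[5]=43 >= 35, so high = 5
  low=4, high=5, mid=4: a[4]=41 >= 35, so high = 4
Now low = high = 4, so the insertion index is 4.
Final answer: 4


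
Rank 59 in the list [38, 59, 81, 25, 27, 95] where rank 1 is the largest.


Sort descending: [95, 81, 59, 38, 27, 25]
Find 59 in the sorted list.
59 is at position 3.
Final answer: 3


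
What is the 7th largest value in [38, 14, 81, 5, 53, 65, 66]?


Sort descending: [81, 66, 65, 53, 38, 14, 5]
The 7th element (1-indexed) is at index 6.
Value = 5
Final answer: 5


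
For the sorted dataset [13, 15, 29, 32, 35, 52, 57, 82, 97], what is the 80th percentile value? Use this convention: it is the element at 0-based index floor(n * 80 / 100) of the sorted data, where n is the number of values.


The dataset has n = 9 elements.
Index = floor(9 * 80 / 100) = floor(720 / 100) = floor(7.2) = 7
Counting from index 0 in the sorted data, the element at index 7 is 82.
Final answer: 82


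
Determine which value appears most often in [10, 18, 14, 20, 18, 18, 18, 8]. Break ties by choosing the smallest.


Count the frequency of each value:
  8 appears 1 time(s)
  10 appears 1 time(s)
  14 appears 1 time(s)
  18 appears 4 time(s)
  20 appears 1 time(s)
Maximum frequency is 4.
Only 18 reaches that frequency, so it is the mode.
Final answer: 18


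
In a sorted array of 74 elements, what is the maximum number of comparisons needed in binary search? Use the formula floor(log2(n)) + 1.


Binary search halves the search space each step.
Maximum comparisons = floor(log2(74)) + 1
log2(74) = 6.2095
floor(log2(74)) = 6, so 6 + 1 = 7
Final answer: 7


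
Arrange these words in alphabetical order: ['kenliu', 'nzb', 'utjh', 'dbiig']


Compare strings character by character (the first differing letter decides):
  'dbiig' < 'kenliu' since 'd' < 'k' at position 1
  'kenliu' < 'nzb' since 'k' < 'n' at position 1
  'nzb' < 'utjh' since 'n' < 'u' at position 1
Chaining these comparisons gives the alphabetical order.
Final answer: ['dbiig', 'kenliu', 'nzb', 'utjh']


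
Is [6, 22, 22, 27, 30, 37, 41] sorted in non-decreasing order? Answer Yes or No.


Check consecutive pairs:
  6 <= 22? True
  22 <= 22? True
  22 <= 27? True
  27 <= 30? True
  30 <= 37? True
  37 <= 41? True
Every consecutive pair is in order, so the list is non-decreasing.
Final answer: Yes


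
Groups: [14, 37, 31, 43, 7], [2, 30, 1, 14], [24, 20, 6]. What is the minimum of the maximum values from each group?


Find max of each group:
  Group 1: [14, 37, 31, 43, 7] -> max = 43
  Group 2: [2, 30, 1, 14] -> max = 30
  Group 3: [24, 20, 6] -> max = 24
Maxes: [43, 30, 24]
Minimum of maxes = 24
Final answer: 24


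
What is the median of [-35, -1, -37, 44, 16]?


First, sort the list: [-37, -35, -1, 16, 44]
The list has 5 elements (odd count).
The middle index is 2 (0-based), and the element there is -1.
Final answer: -1


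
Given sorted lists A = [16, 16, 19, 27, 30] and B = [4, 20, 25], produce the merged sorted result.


List A: [16, 16, 19, 27, 30]
List B: [4, 20, 25]
Repeatedly compare the front elements and take the smaller:
  16 vs 4 -> take 4
  16 vs 20 -> take 16
  16 vs 20 -> take 16
  19 vs 20 -> take 19
  27 vs 20 -> take 20
  27 vs 25 -> take 25
  B is exhausted; append the rest of A: [27, 30]
Final answer: [4, 16, 16, 19, 20, 25, 27, 30]


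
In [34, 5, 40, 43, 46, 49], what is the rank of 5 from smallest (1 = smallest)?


Sort ascending: [5, 34, 40, 43, 46, 49]
Find 5 in the sorted list.
5 is at position 1 (1-indexed).
Final answer: 1


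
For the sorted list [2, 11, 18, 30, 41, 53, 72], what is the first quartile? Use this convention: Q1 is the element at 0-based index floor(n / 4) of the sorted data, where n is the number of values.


The list has n = 7 elements.
Q1 index = floor(7 / 4) = floor(1.75) = 1
Counting from index 0 in the sorted data, the element at index 1 is 11.
Final answer: 11


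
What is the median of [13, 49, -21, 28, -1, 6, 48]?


First, sort the list: [-21, -1, 6, 13, 28, 48, 49]
The list has 7 elements (odd count).
The middle index is 3 (0-based), and the element there is 13.
Final answer: 13


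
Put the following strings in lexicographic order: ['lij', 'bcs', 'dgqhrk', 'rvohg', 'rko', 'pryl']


Compare strings character by character (the first differing letter decides):
  'bcs' < 'dgqhrk' since 'b' < 'd' at position 1
  'dgqhrk' < 'lij' since 'd' < 'l' at position 1
  'lij' < 'pryl' since 'l' < 'p' at position 1
  'pryl' < 'rko' since 'p' < 'r' at position 1
  'rko' < 'rvohg' since 'k' < 'v' at position 2
Chaining these comparisons gives the alphabetical order.
Final answer: ['bcs', 'dgqhrk', 'lij', 'pryl', 'rko', 'rvohg']


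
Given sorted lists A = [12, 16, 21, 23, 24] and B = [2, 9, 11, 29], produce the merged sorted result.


List A: [12, 16, 21, 23, 24]
List B: [2, 9, 11, 29]
Repeatedly compare the front elements and take the smaller:
  12 vs 2 -> take 2
  12 vs 9 -> take 9
  12 vs 11 -> take 11
  12 vs 29 -> take 12
  16 vs 29 -> take 16
  21 vs 29 -> take 21
  23 vs 29 -> take 23
  24 vs 29 -> take 24
  A is exhausted; append the rest of B: [29]
Final answer: [2, 9, 11, 12, 16, 21, 23, 24, 29]


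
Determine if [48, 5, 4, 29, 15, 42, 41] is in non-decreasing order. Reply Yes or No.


Check consecutive pairs:
  48 <= 5? False
  5 <= 4? False
  4 <= 29? True
  29 <= 15? False
  15 <= 42? True
  42 <= 41? False
4 consecutive pair(s) are out of order, so the list is not sorted.
Final answer: No


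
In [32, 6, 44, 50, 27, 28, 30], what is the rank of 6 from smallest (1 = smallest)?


Sort ascending: [6, 27, 28, 30, 32, 44, 50]
Find 6 in the sorted list.
6 is at position 1 (1-indexed).
Final answer: 1


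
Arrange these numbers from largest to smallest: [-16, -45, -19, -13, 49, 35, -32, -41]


Original list: [-16, -45, -19, -13, 49, 35, -32, -41]
Repeatedly take the largest remaining element:
  Remaining [-16, -45, -19, -13, 49, 35, -32, -41] -> largest is 49
  Remaining [-16, -45, -19, -13, 35, -32, -41] -> largest is 35
  Remaining [-16, -45, -19, -13, -32, -41] -> largest is -13
  Remaining [-16, -45, -19, -32, -41] -> largest is -16
  Remaining [-45, -19, -32, -41] -> largest is -19
  Remaining [-45, -32, -41] -> largest is -32
  Remaining [-45, -41] -> largest is -41
  Remaining [-45] -> largest is -45
Collecting the picks in order gives the descending list.
Final answer: [49, 35, -13, -16, -19, -32, -41, -45]


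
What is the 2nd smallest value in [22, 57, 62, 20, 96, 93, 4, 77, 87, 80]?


Sort ascending: [4, 20, 22, 57, 62, 77, 80, 87, 93, 96]
The 2nd element (1-indexed) is at index 1.
Value = 20
Final answer: 20


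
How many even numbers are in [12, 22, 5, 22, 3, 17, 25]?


Check each element:
  12 is even
  22 is even
  5 is odd
  22 is even
  3 is odd
  17 is odd
  25 is odd
Evens: [12, 22, 22]
Count of evens = 3
Final answer: 3


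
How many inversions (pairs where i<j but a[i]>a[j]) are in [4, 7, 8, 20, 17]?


For each element, count the later elements that are smaller than it:
  4 (index 0): smaller elements after it = [] -> 0
  7 (index 1): smaller elements after it = [] -> 0
  8 (index 2): smaller elements after it = [] -> 0
  20 (index 3): smaller elements after it = [17] -> 1
Total inversions = 0 + 0 + 0 + 1 = 1
Final answer: 1


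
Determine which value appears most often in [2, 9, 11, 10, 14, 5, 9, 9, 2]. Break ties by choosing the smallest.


Count the frequency of each value:
  2 appears 2 time(s)
  5 appears 1 time(s)
  9 appears 3 time(s)
  10 appears 1 time(s)
  11 appears 1 time(s)
  14 appears 1 time(s)
Maximum frequency is 3.
Only 9 reaches that frequency, so it is the mode.
Final answer: 9


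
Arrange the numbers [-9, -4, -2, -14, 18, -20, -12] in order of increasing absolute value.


Compute absolute values:
  |-9| = 9
  |-4| = 4
  |-2| = 2
  |-14| = 14
  |18| = 18
  |-20| = 20
  |-12| = 12
Absolute values in increasing order: 2 < 4 < 9 < 12 < 14 < 18 < 20
Listing the original numbers in that order gives the answer.
Final answer: [-2, -4, -9, -12, -14, 18, -20]


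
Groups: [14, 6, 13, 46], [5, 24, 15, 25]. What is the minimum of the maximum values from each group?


Find max of each group:
  Group 1: [14, 6, 13, 46] -> max = 46
  Group 2: [5, 24, 15, 25] -> max = 25
Maxes: [46, 25]
Minimum of maxes = 25
Final answer: 25


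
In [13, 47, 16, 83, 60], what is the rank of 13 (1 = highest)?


Sort descending: [83, 60, 47, 16, 13]
Find 13 in the sorted list.
13 is at position 5.
Final answer: 5


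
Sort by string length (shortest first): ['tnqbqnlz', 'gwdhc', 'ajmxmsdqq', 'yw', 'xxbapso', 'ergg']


Compute lengths:
  'tnqbqnlz' has length 8
  'gwdhc' has length 5
  'ajmxmsdqq' has length 9
  'yw' has length 2
  'xxbapso' has length 7
  'ergg' has length 4
Lengths in increasing order: 2 < 4 < 5 < 7 < 8 < 9
Listing the words in that order gives the answer.
Final answer: ['yw', 'ergg', 'gwdhc', 'xxbapso', 'tnqbqnlz', 'ajmxmsdqq']


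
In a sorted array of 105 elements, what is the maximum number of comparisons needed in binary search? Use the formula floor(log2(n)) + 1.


Binary search halves the search space each step.
Maximum comparisons = floor(log2(105)) + 1
log2(105) = 6.7142
floor(log2(105)) = 6, so 6 + 1 = 7
Final answer: 7


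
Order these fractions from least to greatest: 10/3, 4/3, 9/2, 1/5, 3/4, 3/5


Convert to decimal for comparison:
  10/3 = 3.3333
  4/3 = 1.3333
  9/2 = 4.5
  1/5 = 0.2
  3/4 = 0.75
  3/5 = 0.6
Decimals in increasing order: 0.2 < 0.6 < 0.75 < 1.3333 < 3.3333 < 4.5
Writing each back as its fraction gives the sorted order.
Final answer: 1/5, 3/5, 3/4, 4/3, 10/3, 9/2


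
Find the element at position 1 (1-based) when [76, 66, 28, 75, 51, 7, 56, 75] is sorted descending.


Sort descending: [76, 75, 75, 66, 56, 51, 28, 7]
The 1st element (1-indexed) is at index 0.
Value = 76
Final answer: 76


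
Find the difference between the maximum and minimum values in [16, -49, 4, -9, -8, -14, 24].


Maximum value: 24
Minimum value: -49
Range = 24 - (-49) = 73
Final answer: 73


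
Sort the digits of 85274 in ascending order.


The number 85274 has digits: 8, 5, 2, 7, 4
Sorted: 2, 4, 5, 7, 8
Joining the sorted digits gives the result.
Final answer: 24578


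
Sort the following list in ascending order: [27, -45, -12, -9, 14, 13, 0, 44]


Original list: [27, -45, -12, -9, 14, 13, 0, 44]
Repeatedly take the smallest remaining element:
  Remaining [27, -45, -12, -9, 14, 13, 0, 44] -> smallest is -45
  Remaining [27, -12, -9, 14, 13, 0, 44] -> smallest is -12
  Remaining [27, -9, 14, 13, 0, 44] -> smallest is -9
  Remaining [27, 14, 13, 0, 44] -> smallest is 0
  Remaining [27, 14, 13, 44] -> smallest is 13
  Remaining [27, 14, 44] -> smallest is 14
  Remaining [27, 44] -> smallest is 27
  Remaining [44] -> smallest is 44
Collecting the picks in order gives the sorted list.
Final answer: [-45, -12, -9, 0, 13, 14, 27, 44]


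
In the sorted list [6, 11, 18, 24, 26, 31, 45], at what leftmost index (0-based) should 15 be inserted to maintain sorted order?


List is sorted: [6, 11, 18, 24, 26, 31, 45]
We need the leftmost position where 15 can be inserted, i.e. the first index whose element is >= 15 (or the end of the list if none is).
Binary search with low=0, high=7 (0-based indices):
  low=0, high=7, mid=3: a[3]=24 >= 15, so high = 3
  low=0, high=3, mid=1: a[1]=11 < 15, so low = 2
  low=2, high=3, mid=2: a[2]=18 >= 15, so high = 2
Now low = high = 2, so the insertion index is 2.
Final answer: 2


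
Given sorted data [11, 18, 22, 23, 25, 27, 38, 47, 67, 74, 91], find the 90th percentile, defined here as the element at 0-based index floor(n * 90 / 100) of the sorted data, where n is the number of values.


The dataset has n = 11 elements.
Index = floor(11 * 90 / 100) = floor(990 / 100) = floor(9.9) = 9
Counting from index 0 in the sorted data, the element at index 9 is 74.
Final answer: 74


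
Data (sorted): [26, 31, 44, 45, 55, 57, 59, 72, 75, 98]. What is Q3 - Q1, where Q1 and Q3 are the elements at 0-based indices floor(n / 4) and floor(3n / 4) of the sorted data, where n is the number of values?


The data has n = 10 elements.
Q1 index = floor(10 / 4) = floor(2.5) = 2; Q3 index = floor(3 * 10 / 4) = floor(7.5) = 7
Q1 = element at index 2 = 44
Q3 = element at index 7 = 72
IQR = 72 - 44 = 28
Final answer: 28


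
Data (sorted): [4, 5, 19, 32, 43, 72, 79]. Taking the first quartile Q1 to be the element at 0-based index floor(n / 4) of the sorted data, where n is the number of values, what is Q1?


The list has n = 7 elements.
Q1 index = floor(7 / 4) = floor(1.75) = 1
Counting from index 0 in the sorted data, the element at index 1 is 5.
Final answer: 5


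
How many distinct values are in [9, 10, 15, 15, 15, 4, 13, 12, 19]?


List all unique values:
Distinct values: [4, 9, 10, 12, 13, 15, 19]
Count = 7
Final answer: 7


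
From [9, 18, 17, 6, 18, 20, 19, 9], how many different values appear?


List all unique values:
Distinct values: [6, 9, 17, 18, 19, 20]
Count = 6
Final answer: 6


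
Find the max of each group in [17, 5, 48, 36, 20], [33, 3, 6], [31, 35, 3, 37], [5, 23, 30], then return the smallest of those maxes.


Find max of each group:
  Group 1: [17, 5, 48, 36, 20] -> max = 48
  Group 2: [33, 3, 6] -> max = 33
  Group 3: [31, 35, 3, 37] -> max = 37
  Group 4: [5, 23, 30] -> max = 30
Maxes: [48, 33, 37, 30]
Minimum of maxes = 30
Final answer: 30


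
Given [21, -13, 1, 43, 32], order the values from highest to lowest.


Original list: [21, -13, 1, 43, 32]
Repeatedly take the largest remaining element:
  Remaining [21, -13, 1, 43, 32] -> largest is 43
  Remaining [21, -13, 1, 32] -> largest is 32
  Remaining [21, -13, 1] -> largest is 21
  Remaining [-13, 1] -> largest is 1
  Remaining [-13] -> largest is -13
Collecting the picks in order gives the descending list.
Final answer: [43, 32, 21, 1, -13]


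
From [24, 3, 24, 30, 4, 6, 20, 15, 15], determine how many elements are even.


Check each element:
  24 is even
  3 is odd
  24 is even
  30 is even
  4 is even
  6 is even
  20 is even
  15 is odd
  15 is odd
Evens: [24, 24, 30, 4, 6, 20]
Count of evens = 6
Final answer: 6


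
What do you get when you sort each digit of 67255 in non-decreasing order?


The number 67255 has digits: 6, 7, 2, 5, 5
Sorted: 2, 5, 5, 6, 7
Joining the sorted digits gives the result.
Final answer: 25567


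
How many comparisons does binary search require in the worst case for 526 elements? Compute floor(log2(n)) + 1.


Binary search halves the search space each step.
Maximum comparisons = floor(log2(526)) + 1
log2(526) = 9.0389
floor(log2(526)) = 9, so 9 + 1 = 10
Final answer: 10


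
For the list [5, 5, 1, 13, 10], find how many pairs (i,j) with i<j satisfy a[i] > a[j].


For each element, count the later elements that are smaller than it:
  5 (index 0): smaller elements after it = [1] -> 1
  5 (index 1): smaller elements after it = [1] -> 1
  1 (index 2): smaller elements after it = [] -> 0
  13 (index 3): smaller elements after it = [10] -> 1
Total inversions = 1 + 1 + 0 + 1 = 3
Final answer: 3


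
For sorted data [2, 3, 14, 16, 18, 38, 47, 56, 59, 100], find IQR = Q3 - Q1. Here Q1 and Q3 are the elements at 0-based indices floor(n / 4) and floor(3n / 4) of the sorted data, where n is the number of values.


The data has n = 10 elements.
Q1 index = floor(10 / 4) = floor(2.5) = 2; Q3 index = floor(3 * 10 / 4) = floor(7.5) = 7
Q1 = element at index 2 = 14
Q3 = element at index 7 = 56
IQR = 56 - 14 = 42
Final answer: 42
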